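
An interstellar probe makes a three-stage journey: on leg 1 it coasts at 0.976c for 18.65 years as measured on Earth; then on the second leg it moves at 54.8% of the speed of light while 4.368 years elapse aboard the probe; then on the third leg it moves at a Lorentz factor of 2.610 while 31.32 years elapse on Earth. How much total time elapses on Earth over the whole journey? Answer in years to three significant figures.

Δt = 55.2 years

Leg 1: 18.65 years is already measured on Earth.
Leg 2: β = 0.548; γ = 1/√(1 − 0.548²) = 1/√0.6997 = 1.195; Δt_2 = 1.195 × 4.368 = 5.222 years.
Leg 3: 31.32 years is already measured on Earth.
Total: 18.65 + 5.222 + 31.32 years.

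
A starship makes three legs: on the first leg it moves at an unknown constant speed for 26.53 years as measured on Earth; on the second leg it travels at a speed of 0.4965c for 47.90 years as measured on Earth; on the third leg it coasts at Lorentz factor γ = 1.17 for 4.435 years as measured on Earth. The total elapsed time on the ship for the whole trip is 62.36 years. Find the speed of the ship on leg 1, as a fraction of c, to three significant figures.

β = 0.768

Leg 1: speed unknown; τ_1 = 26.53/γ_1.
Leg 2: γ = 1/√(1 − 0.4965²) = 1/√0.7535 = 1.152; τ_2 = 47.90/1.152 = 41.58 years.
Leg 3: γ = 1.17; τ_3 = 4.435/1.170 = 3.791 years.
Total proper time: τ_1 + 41.58 + 3.791 = 62.36, so τ_1 = 62.36 − 45.37 = 16.99 years.
γ_1 = 26.53/16.99 = 1.561; β = √(1 − 1/γ²) = √0.5899.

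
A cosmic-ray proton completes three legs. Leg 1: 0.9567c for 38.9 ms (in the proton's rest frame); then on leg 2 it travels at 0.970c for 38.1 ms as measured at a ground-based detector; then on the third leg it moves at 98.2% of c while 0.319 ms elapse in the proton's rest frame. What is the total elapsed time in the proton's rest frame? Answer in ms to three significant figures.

τ = 48.5 ms

Leg 1: 38.9 ms is already measured in the proton's rest frame.
Leg 2: γ = 1/√(1 − 0.970²) = 1/√0.05910 = 4.113; τ_2 = 38.1/4.113 = 9.262 ms.
Leg 3: 0.319 ms is already measured in the proton's rest frame.
Total: 38.90 + 9.262 + 0.3190 ms.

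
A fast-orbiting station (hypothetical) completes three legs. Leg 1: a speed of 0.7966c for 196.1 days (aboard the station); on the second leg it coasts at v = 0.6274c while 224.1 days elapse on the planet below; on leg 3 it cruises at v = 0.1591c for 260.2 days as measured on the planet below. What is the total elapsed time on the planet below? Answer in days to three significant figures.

Leg 1: γ = 1/√(1 − 0.7966²) = 1/√0.3654 = 1.654; Δt_1 = 1.654 × 196.1 = 324.4 days.
Leg 2: 224.1 days is already measured on the planet below.
Leg 3: 260.2 days is already measured on the planet below.
Total: 324.4 + 224.1 + 260.2 days.

Δt = 809 days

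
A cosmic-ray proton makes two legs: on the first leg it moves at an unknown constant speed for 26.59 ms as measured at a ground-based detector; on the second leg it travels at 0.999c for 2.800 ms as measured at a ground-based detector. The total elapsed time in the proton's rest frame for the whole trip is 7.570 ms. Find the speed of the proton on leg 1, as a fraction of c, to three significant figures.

Leg 1: speed unknown; τ_1 = 26.59/γ_1.
Leg 2: γ = 1/√(1 − 0.999²) = 1/√0.001999 = 22.37; τ_2 = 2.800/22.37 = 0.1252 ms.
Total proper time: τ_1 + 0.1252 = 7.570, so τ_1 = 7.570 − 0.1252 = 7.445 ms.
γ_1 = 26.59/7.445 = 3.572; β = √(1 − 1/γ²) = √0.9216.

β = 0.960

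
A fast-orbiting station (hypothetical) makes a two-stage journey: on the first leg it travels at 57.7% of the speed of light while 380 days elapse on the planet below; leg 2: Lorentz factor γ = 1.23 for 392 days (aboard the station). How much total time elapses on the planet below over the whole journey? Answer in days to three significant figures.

Leg 1: 380 days is already measured on the planet below.
Leg 2: γ = 1.23; Δt_2 = 1.230 × 392 = 482.2 days.
Total: 380.0 + 482.2 days.

Δt = 862 days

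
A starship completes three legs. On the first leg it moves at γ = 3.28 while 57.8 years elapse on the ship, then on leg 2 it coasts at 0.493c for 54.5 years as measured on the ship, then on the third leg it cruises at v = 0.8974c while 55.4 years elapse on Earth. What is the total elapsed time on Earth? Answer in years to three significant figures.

Leg 1: γ = 3.28; Δt_1 = 3.280 × 57.8 = 189.6 years.
Leg 2: γ = 1/√(1 − 0.493²) = 1/√0.7570 = 1.149; Δt_2 = 1.149 × 54.5 = 62.64 years.
Leg 3: 55.4 years is already measured on Earth.
Total: 189.6 + 62.64 + 55.40 years.

Δt = 308 years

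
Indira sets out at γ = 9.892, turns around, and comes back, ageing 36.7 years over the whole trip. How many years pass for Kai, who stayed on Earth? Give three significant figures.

Δt = 363 years

γ = 9.892
Earth-frame duration is the dilated interval: Δt = γτ = 9.892 × 36.7 years.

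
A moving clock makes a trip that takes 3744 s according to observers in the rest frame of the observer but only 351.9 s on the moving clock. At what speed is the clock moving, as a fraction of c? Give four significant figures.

v = 0.9956c

The proper time is measured on the moving clock (both events occur at the clock's location); Δt is measured in the rest frame of the observer. γ = Δt/τ = 3744/351.9 = 10.64.
β = √(1 − 1/γ²) = √(1 − 0.008834) = √0.9912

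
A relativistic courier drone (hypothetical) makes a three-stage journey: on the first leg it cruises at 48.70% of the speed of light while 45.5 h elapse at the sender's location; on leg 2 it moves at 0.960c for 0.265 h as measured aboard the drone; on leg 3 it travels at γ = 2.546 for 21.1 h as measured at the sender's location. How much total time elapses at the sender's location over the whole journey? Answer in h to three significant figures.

Leg 1: 45.5 h is already measured at the sender's location.
Leg 2: γ = 1/√(1 − 0.960²) = 25/7 ≈ 3.571; Δt_2 = 3.571 × 0.265 = 0.9464 h.
Leg 3: 21.1 h is already measured at the sender's location.
Total: 45.50 + 0.9464 + 21.10 h.

Δt = 67.5 h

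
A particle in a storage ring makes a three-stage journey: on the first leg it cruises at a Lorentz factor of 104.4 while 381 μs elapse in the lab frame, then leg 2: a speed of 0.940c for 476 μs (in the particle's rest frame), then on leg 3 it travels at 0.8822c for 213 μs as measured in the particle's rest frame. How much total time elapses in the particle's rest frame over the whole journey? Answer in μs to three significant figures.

τ = 693 μs

Leg 1: γ = 104.4; τ_1 = 381/104.4 = 3.649 μs.
Leg 2: 476 μs is already measured in the particle's rest frame.
Leg 3: 213 μs is already measured in the particle's rest frame.
Total: 3.649 + 476.0 + 213.0 μs.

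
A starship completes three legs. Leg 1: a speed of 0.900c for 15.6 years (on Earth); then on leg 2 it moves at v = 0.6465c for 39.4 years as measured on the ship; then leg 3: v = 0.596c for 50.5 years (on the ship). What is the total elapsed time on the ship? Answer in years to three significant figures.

Leg 1: γ = 1/√(1 − 0.900²) = 1/√0.1900 = 2.294; τ_1 = 15.6/2.294 = 6.800 years.
Leg 2: 39.4 years is already measured on the ship.
Leg 3: 50.5 years is already measured on the ship.
Total: 6.800 + 39.40 + 50.50 years.

τ = 96.7 years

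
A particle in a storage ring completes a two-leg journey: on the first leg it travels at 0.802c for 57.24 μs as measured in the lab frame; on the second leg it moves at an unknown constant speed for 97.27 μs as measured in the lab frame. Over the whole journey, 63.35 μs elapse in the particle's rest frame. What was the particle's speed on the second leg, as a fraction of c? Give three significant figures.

β = 0.954

Leg 1: γ = 1/√(1 − 0.802²) = 1/√0.3568 = 1.674; τ_1 = 57.24/1.674 = 34.19 μs.
Leg 2: speed unknown; τ_2 = 97.27/γ_2.
Total proper time: 34.19 + τ_2 = 63.35, so τ_2 = 63.35 − 34.19 = 29.16 μs.
γ_2 = 97.27/29.16 = 3.336; β = √(1 − 1/γ²) = √0.9101.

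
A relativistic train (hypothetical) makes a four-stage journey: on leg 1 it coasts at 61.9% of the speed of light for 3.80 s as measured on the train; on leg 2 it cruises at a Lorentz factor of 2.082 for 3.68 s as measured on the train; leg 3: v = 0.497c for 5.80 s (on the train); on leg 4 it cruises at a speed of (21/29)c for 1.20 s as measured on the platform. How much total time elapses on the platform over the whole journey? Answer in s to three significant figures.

Δt = 20.4 s

Leg 1: β = 0.619; γ = 1/√(1 − 0.619²) = 1/√0.6168 = 1.273; Δt_1 = 1.273 × 3.80 = 4.838 s.
Leg 2: γ = 2.082; Δt_2 = 2.082 × 3.68 = 7.662 s.
Leg 3: γ = 1/√(1 − 0.497²) = 1/√0.7530 = 1.152; Δt_3 = 1.152 × 5.80 = 6.684 s.
Leg 4: 1.20 s is already measured on the platform.
Total: 4.838 + 7.662 + 6.684 + 1.200 s.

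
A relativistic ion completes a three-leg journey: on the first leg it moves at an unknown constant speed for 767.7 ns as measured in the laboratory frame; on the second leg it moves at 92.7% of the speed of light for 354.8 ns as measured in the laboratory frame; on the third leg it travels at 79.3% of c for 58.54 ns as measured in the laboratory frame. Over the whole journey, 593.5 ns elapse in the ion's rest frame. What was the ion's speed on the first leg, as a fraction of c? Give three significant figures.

Leg 1: speed unknown; τ_1 = 767.7/γ_1.
Leg 2: β = 0.927; γ = 1/√(1 − 0.927²) = 1/√0.1407 = 2.666; τ_2 = 354.8/2.666 = 133.1 ns.
Leg 3: β = 0.793; γ = 1/√(1 − 0.793²) = 1/√0.3712 = 1.641; τ_3 = 58.54/1.641 = 35.66 ns.
Total proper time: τ_1 + 133.1 + 35.66 = 593.5, so τ_1 = 593.5 − 168.7 = 424.8 ns.
γ_1 = 767.7/424.8 = 1.807; β = √(1 − 1/γ²) = √0.6939.

β = 0.833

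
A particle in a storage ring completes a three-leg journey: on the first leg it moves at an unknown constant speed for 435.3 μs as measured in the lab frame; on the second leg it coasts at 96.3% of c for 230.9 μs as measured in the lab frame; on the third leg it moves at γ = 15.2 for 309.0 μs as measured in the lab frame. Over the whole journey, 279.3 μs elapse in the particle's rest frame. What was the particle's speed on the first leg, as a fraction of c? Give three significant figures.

Leg 1: speed unknown; τ_1 = 435.3/γ_1.
Leg 2: β = 0.963; γ = 1/√(1 − 0.963²) = 1/√0.07263 = 3.711; τ_2 = 230.9/3.711 = 62.23 μs.
Leg 3: γ = 15.2; τ_3 = 309.0/15.20 = 20.33 μs.
Total proper time: τ_1 + 62.23 + 20.33 = 279.3, so τ_1 = 279.3 − 82.56 = 196.7 μs.
γ_1 = 435.3/196.7 = 2.213; β = √(1 − 1/γ²) = √0.7957.

β = 0.892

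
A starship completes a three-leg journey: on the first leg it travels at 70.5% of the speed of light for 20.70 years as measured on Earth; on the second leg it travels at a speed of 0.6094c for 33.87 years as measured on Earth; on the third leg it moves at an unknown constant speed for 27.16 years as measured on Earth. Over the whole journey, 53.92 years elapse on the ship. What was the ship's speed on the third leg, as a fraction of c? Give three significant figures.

Leg 1: β = 0.705; γ = 1/√(1 − 0.705²) = 1/√0.5030 = 1.410; τ_1 = 20.70/1.410 = 14.68 years.
Leg 2: γ = 1/√(1 − 0.6094²) = 1/√0.6286 = 1.261; τ_2 = 33.87/1.261 = 26.85 years.
Leg 3: speed unknown; τ_3 = 27.16/γ_3.
Total proper time: 14.68 + 26.85 + τ_3 = 53.92, so τ_3 = 53.92 − 41.53 = 12.39 years.
γ_3 = 27.16/12.39 = 2.193; β = √(1 − 1/γ²) = √0.7921.

β = 0.890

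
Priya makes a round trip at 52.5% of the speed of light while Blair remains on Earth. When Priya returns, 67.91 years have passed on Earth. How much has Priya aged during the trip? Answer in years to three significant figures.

β = 0.525; γ = 1/√(1 − 0.525²) = 1/√0.7244 = 1.175
Priya's clock measures proper time along the trip: τ = Δt/γ = 67.91/1.175 years.

τ = 57.8 years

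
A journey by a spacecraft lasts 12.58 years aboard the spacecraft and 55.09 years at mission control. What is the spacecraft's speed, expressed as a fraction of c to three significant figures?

The proper time is measured aboard the spacecraft (both events occur at the spacecraft's location); Δt is measured at mission control. γ = Δt/τ = 55.09/12.58 = 4.379.
β = √(1 − 1/γ²) = √(1 − 0.05215) = √0.9479

β = 0.974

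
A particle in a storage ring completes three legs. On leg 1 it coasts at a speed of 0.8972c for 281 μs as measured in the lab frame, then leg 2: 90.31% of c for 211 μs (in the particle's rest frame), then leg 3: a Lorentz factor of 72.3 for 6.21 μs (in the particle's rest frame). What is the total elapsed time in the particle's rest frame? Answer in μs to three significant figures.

τ = 341 μs

Leg 1: γ = 1/√(1 − 0.8972²) = 1/√0.1950 = 2.264; τ_1 = 281/2.264 = 124.1 μs.
Leg 2: 211 μs is already measured in the particle's rest frame.
Leg 3: 6.21 μs is already measured in the particle's rest frame.
Total: 124.1 + 211.0 + 6.210 μs.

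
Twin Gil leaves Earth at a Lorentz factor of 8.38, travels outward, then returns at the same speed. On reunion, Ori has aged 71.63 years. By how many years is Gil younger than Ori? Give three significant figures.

γ = 8.38
Gil's elapsed proper time: τ = 71.63/8.380 = 8.548 years.
Age gap = Δt − τ = 71.63 − 8.548 years.

Δt − τ = 63.1 years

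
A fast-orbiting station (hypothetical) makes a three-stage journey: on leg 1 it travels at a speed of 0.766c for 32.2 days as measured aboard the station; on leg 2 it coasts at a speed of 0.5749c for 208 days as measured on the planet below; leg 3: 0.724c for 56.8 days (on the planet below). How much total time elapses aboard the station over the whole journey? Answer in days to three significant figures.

τ = 242 days

Leg 1: 32.2 days is already measured aboard the station.
Leg 2: γ = 1/√(1 − 0.5749²) = 1/√0.6695 = 1.222; τ_2 = 208/1.222 = 170.2 days.
Leg 3: γ = 1/√(1 − 0.724²) = 1/√0.4758 = 1.450; τ_3 = 56.8/1.450 = 39.18 days.
Total: 32.20 + 170.2 + 39.18 days.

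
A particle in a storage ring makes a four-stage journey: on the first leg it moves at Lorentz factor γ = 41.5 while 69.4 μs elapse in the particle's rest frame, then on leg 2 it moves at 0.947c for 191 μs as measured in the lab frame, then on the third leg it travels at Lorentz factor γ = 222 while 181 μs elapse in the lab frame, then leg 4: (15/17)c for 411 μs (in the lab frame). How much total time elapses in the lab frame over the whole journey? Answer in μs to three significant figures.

Leg 1: γ = 41.5; Δt_1 = 41.50 × 69.4 = 2880 μs.
Leg 2: 191 μs is already measured in the lab frame.
Leg 3: 181 μs is already measured in the lab frame.
Leg 4: 411 μs is already measured in the lab frame.
Total: 2880 + 191.0 + 181.0 + 411.0 μs.

Δt = 3660 μs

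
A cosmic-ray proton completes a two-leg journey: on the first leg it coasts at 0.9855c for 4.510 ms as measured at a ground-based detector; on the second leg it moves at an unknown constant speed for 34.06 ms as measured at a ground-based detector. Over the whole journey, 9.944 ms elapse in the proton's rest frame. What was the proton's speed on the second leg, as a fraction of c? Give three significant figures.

Leg 1: γ = 1/√(1 − 0.9855²) = 1/√0.02879 = 5.894; τ_1 = 4.510/5.894 = 0.7652 ms.
Leg 2: speed unknown; τ_2 = 34.06/γ_2.
Total proper time: 0.7652 + τ_2 = 9.944, so τ_2 = 9.944 − 0.7652 = 9.179 ms.
γ_2 = 34.06/9.179 = 3.711; β = √(1 − 1/γ²) = √0.9274.

β = 0.963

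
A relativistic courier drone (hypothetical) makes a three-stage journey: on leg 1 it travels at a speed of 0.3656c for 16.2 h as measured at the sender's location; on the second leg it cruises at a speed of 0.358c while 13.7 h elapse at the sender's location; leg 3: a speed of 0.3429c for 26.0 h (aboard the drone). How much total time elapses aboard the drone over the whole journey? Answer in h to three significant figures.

τ = 53.9 h

Leg 1: γ = 1/√(1 − 0.3656²) = 1/√0.8663 = 1.074; τ_1 = 16.2/1.074 = 15.08 h.
Leg 2: γ = 1/√(1 − 0.358²) = 1/√0.8718 = 1.071; τ_2 = 13.7/1.071 = 12.79 h.
Leg 3: 26.0 h is already measured aboard the drone.
Total: 15.08 + 12.79 + 26.00 h.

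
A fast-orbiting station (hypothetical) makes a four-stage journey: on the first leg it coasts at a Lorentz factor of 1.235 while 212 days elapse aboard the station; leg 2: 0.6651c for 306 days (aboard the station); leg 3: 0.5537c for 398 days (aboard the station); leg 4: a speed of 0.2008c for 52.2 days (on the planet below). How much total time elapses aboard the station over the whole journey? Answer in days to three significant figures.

Leg 1: 212 days is already measured aboard the station.
Leg 2: 306 days is already measured aboard the station.
Leg 3: 398 days is already measured aboard the station.
Leg 4: γ = 1/√(1 − 0.2008²) = 1/√0.9597 = 1.021; τ_4 = 52.2/1.021 = 51.14 days.
Total: 212.0 + 306.0 + 398.0 + 51.14 days.

τ = 967 days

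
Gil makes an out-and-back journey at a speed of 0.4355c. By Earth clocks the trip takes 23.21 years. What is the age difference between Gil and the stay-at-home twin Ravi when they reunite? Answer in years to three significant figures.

Δt − τ = 2.32 years

γ = 1/√(1 − 0.4355²) = 1/√0.8103 = 1.111
Gil's elapsed proper time: τ = 23.21/1.111 = 20.89 years.
Age gap = Δt − τ = 23.21 − 20.89 years.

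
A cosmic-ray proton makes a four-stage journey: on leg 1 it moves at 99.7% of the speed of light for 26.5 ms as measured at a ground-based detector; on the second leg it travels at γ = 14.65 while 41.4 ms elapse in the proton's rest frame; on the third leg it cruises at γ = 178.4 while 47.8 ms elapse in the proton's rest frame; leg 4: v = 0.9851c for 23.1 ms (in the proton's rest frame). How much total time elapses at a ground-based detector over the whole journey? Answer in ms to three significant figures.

Leg 1: 26.5 ms is already measured at a ground-based detector.
Leg 2: γ = 14.65; Δt_2 = 14.65 × 41.4 = 606.5 ms.
Leg 3: γ = 178.4; Δt_3 = 178.4 × 47.8 = 8528 ms.
Leg 4: γ = 1/√(1 − 0.9851²) = 1/√0.02958 = 5.815; Δt_4 = 5.815 × 23.1 = 134.3 ms.
Total: 26.50 + 606.5 + 8528 + 134.3 ms.

Δt = 9290 ms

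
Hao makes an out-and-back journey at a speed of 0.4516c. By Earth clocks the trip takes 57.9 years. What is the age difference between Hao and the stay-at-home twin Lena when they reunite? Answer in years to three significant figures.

γ = 1/√(1 − 0.4516²) = 1/√0.7961 = 1.121
Hao's elapsed proper time: τ = 57.9/1.121 = 51.66 years.
Age gap = Δt − τ = 57.9 − 51.66 years.

Δt − τ = 6.24 years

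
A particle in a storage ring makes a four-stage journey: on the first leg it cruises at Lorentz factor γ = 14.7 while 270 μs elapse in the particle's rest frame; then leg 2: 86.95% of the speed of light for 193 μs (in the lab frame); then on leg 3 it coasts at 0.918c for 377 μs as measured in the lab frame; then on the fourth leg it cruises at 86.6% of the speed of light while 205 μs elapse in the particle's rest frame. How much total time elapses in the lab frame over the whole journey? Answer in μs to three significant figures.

Δt = 4950 μs

Leg 1: γ = 14.7; Δt_1 = 14.70 × 270 = 3969 μs.
Leg 2: 193 μs is already measured in the lab frame.
Leg 3: 377 μs is already measured in the lab frame.
Leg 4: β = 0.866; γ = 1/√(1 − 0.866²) = 1/√0.2500 = 2.000; Δt_4 = 2.000 × 205 = 410.0 μs.
Total: 3969 + 193.0 + 377.0 + 410.0 μs.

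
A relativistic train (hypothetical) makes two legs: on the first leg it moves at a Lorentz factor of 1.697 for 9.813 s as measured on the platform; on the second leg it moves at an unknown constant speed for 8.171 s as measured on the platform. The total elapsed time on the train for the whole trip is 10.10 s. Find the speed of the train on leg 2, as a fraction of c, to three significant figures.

β = 0.849

Leg 1: γ = 1.697; τ_1 = 9.813/1.697 = 5.783 s.
Leg 2: speed unknown; τ_2 = 8.171/γ_2.
Total proper time: 5.783 + τ_2 = 10.10, so τ_2 = 10.10 − 5.783 = 4.317 s.
γ_2 = 8.171/4.317 = 1.893; β = √(1 − 1/γ²) = √0.7208.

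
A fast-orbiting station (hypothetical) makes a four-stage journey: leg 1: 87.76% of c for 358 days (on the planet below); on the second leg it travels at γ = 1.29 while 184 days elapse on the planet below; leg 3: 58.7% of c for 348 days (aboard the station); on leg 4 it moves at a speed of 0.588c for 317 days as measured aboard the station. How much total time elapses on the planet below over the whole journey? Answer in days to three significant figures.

Leg 1: 358 days is already measured on the planet below.
Leg 2: 184 days is already measured on the planet below.
Leg 3: β = 0.587; γ = 1/√(1 − 0.587²) = 1/√0.6554 = 1.235; Δt_3 = 1.235 × 348 = 429.8 days.
Leg 4: γ = 1/√(1 − 0.588²) = 1/√0.6543 = 1.236; Δt_4 = 1.236 × 317 = 391.9 days.
Total: 358.0 + 184.0 + 429.8 + 391.9 days.

Δt = 1360 days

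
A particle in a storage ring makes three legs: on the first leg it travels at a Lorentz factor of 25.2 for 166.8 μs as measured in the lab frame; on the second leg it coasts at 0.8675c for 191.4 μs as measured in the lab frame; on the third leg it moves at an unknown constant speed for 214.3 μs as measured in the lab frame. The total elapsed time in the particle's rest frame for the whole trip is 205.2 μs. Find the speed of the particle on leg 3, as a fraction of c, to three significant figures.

β = 0.876

Leg 1: γ = 25.2; τ_1 = 166.8/25.20 = 6.619 μs.
Leg 2: γ = 1/√(1 − 0.8675²) = 1/√0.2474 = 2.010; τ_2 = 191.4/2.010 = 95.21 μs.
Leg 3: speed unknown; τ_3 = 214.3/γ_3.
Total proper time: 6.619 + 95.21 + τ_3 = 205.2, so τ_3 = 205.2 − 101.8 = 103.4 μs.
γ_3 = 214.3/103.4 = 2.073; β = √(1 − 1/γ²) = √0.7673.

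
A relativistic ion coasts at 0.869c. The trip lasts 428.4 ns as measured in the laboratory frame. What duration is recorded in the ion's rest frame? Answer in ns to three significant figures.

γ = 1/√(1 − 0.869²) = 1/√0.2448 = 2.021
The interval measured in the laboratory frame is the dilated one; the clock in the ion's rest frame measures the proper time τ = Δt/γ = 428.4/2.021 ns.

τ = 212 ns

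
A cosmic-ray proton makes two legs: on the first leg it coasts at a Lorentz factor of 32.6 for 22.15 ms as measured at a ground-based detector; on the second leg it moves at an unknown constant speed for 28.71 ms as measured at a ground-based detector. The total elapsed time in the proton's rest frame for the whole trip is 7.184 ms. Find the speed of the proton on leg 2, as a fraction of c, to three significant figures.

β = 0.974

Leg 1: γ = 32.6; τ_1 = 22.15/32.60 = 0.6794 ms.
Leg 2: speed unknown; τ_2 = 28.71/γ_2.
Total proper time: 0.6794 + τ_2 = 7.184, so τ_2 = 7.184 − 0.6794 = 6.505 ms.
γ_2 = 28.71/6.505 = 4.414; β = √(1 − 1/γ²) = √0.9487.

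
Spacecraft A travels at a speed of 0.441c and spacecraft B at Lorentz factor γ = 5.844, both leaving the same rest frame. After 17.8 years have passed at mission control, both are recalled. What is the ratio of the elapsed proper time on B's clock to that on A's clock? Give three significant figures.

A: γ = 1/√(1 − 0.441²) = 1/√0.8055 = 1.114. B: γ = 5.844.
τ_A/τ_B = γ_B/γ_A = 5.844/1.114 = 5.245, so τ_B/τ_A = 0.1907.

τ_B/τ_A = 0.191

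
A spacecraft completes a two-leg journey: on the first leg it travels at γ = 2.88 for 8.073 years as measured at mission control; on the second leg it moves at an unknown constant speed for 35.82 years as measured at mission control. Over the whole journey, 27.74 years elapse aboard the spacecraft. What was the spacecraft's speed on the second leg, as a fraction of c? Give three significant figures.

Leg 1: γ = 2.88; τ_1 = 8.073/2.880 = 2.803 years.
Leg 2: speed unknown; τ_2 = 35.82/γ_2.
Total proper time: 2.803 + τ_2 = 27.74, so τ_2 = 27.74 − 2.803 = 24.94 years.
γ_2 = 35.82/24.94 = 1.436; β = √(1 − 1/γ²) = √0.5153.

β = 0.718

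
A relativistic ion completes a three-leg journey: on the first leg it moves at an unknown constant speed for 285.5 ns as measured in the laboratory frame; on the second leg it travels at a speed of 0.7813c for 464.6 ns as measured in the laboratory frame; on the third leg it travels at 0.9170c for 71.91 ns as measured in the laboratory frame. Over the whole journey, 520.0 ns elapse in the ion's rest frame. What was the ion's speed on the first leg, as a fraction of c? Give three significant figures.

β = 0.709

Leg 1: speed unknown; τ_1 = 285.5/γ_1.
Leg 2: γ = 1/√(1 − 0.7813²) = 1/√0.3896 = 1.602; τ_2 = 464.6/1.602 = 290.0 ns.
Leg 3: γ = 1/√(1 − 0.9170²) = 1/√0.1591 = 2.507; τ_3 = 71.91/2.507 = 28.68 ns.
Total proper time: τ_1 + 290.0 + 28.68 = 520.0, so τ_1 = 520.0 − 318.7 = 201.3 ns.
γ_1 = 285.5/201.3 = 1.418; β = √(1 − 1/γ²) = √0.5027.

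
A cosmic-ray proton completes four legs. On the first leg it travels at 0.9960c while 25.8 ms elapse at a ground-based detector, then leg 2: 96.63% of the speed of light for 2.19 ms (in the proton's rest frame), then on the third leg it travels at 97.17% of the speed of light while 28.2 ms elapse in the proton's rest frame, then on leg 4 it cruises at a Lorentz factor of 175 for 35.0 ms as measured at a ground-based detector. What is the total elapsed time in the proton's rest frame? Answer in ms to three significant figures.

Leg 1: γ = 1/√(1 − 0.9960²) = 1/√0.007984 = 11.19; τ_1 = 25.8/11.19 = 2.305 ms.
Leg 2: 2.19 ms is already measured in the proton's rest frame.
Leg 3: 28.2 ms is already measured in the proton's rest frame.
Leg 4: γ = 175; τ_4 = 35.0/175.0 = 0.2000 ms.
Total: 2.305 + 2.190 + 28.20 + 0.2000 ms.

τ = 32.9 ms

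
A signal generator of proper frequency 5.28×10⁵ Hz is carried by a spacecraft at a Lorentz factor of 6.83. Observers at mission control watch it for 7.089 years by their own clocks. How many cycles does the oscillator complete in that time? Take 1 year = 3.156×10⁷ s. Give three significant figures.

γ = 6.83
During 7.089 years of lab time, the oscillator's proper time advances by τ = Δt/γ = 7.089/6.830 = 1.038 years = 3.276×10⁷ s.
N = f × τ = 5.28×10⁵ × 3.276×10⁷ = 1.730×10¹³.

N = 1.73×10¹³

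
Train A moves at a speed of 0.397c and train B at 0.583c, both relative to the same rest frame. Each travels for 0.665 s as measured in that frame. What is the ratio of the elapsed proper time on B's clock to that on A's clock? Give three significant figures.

A: γ = 1/√(1 − 0.397²) = 1/√0.8424 = 1.090. B: γ = 1/√(1 − 0.583²) = 1/√0.6601 = 1.231.
τ_A/τ_B = γ_B/γ_A = 1.231/1.090 = 1.130, so τ_B/τ_A = 0.8852.

τ_B/τ_A = 0.885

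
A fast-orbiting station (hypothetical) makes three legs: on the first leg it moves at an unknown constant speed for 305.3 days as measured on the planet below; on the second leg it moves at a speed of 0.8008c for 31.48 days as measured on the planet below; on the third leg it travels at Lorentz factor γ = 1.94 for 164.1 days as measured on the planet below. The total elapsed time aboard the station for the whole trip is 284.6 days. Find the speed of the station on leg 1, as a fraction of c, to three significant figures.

Leg 1: speed unknown; τ_1 = 305.3/γ_1.
Leg 2: γ = 1/√(1 − 0.8008²) = 1/√0.3587 = 1.670; τ_2 = 31.48/1.670 = 18.85 days.
Leg 3: γ = 1.94; τ_3 = 164.1/1.940 = 84.59 days.
Total proper time: τ_1 + 18.85 + 84.59 = 284.6, so τ_1 = 284.6 − 103.4 = 181.2 days.
γ_1 = 305.3/181.2 = 1.685; β = √(1 − 1/γ²) = √0.6479.

β = 0.805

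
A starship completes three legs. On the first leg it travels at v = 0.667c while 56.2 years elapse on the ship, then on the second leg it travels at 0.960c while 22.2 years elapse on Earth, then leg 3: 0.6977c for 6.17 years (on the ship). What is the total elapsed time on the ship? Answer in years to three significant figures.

Leg 1: 56.2 years is already measured on the ship.
Leg 2: γ = 1/√(1 − 0.960²) = 25/7 ≈ 3.571; τ_2 = 22.2/3.571 = 6.216 years.
Leg 3: 6.17 years is already measured on the ship.
Total: 56.20 + 6.216 + 6.170 years.

τ = 68.6 years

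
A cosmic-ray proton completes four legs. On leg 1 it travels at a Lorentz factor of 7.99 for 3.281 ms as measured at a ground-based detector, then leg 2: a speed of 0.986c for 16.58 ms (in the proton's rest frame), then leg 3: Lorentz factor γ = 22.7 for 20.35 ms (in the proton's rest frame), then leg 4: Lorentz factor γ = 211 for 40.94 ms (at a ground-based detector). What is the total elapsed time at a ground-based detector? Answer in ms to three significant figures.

Δt = 606 ms

Leg 1: 3.281 ms is already measured at a ground-based detector.
Leg 2: γ = 1/√(1 − 0.986²) = 1/√0.02780 = 5.997; Δt_2 = 5.997 × 16.58 = 99.43 ms.
Leg 3: γ = 22.7; Δt_3 = 22.70 × 20.35 = 461.9 ms.
Leg 4: 40.94 ms is already measured at a ground-based detector.
Total: 3.281 + 99.43 + 461.9 + 40.94 ms.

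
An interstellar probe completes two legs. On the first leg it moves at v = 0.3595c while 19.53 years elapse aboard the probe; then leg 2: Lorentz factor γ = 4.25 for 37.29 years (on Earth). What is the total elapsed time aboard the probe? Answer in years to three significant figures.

Leg 1: 19.53 years is already measured aboard the probe.
Leg 2: γ = 4.25; τ_2 = 37.29/4.250 = 8.774 years.
Total: 19.53 + 8.774 years.

τ = 28.3 years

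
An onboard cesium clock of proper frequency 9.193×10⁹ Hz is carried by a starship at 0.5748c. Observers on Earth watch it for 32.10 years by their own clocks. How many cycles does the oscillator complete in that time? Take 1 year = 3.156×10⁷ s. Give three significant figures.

N = 7.62×10¹⁸

γ = 1/√(1 − 0.5748²) = 1/√0.6696 = 1.222
During 32.10 years of lab time, the oscillator's proper time advances by τ = Δt/γ = 32.10/1.222 = 26.27 years = 8.290×10⁸ s.
N = f × τ = 9.193×10⁹ × 8.290×10⁸ = 7.621×10¹⁸.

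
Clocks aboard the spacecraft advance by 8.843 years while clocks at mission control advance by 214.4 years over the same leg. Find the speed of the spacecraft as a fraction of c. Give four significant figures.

The proper time is measured aboard the spacecraft (both events occur at the spacecraft's location); Δt is measured at mission control. γ = Δt/τ = 214.4/8.843 = 24.25.
β = √(1 − 1/γ²) = √(1 − 0.001701) = √0.9983

β = 0.9991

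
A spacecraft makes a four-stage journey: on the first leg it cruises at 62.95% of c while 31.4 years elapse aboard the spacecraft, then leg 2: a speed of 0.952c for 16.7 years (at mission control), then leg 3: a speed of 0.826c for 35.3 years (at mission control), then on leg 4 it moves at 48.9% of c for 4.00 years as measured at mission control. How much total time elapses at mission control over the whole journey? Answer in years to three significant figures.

Δt = 96.4 years

Leg 1: β = 0.6295; γ = 1/√(1 − 0.6295²) = 1/√0.6037 = 1.287; Δt_1 = 1.287 × 31.4 = 40.41 years.
Leg 2: 16.7 years is already measured at mission control.
Leg 3: 35.3 years is already measured at mission control.
Leg 4: 4.00 years is already measured at mission control.
Total: 40.41 + 16.70 + 35.30 + 4.000 years.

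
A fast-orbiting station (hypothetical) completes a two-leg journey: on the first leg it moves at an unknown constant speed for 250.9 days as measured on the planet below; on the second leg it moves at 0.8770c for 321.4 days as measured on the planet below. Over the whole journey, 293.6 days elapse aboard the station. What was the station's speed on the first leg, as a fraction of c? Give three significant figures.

Leg 1: speed unknown; τ_1 = 250.9/γ_1.
Leg 2: γ = 1/√(1 − 0.8770²) = 1/√0.2309 = 2.081; τ_2 = 321.4/2.081 = 154.4 days.
Total proper time: τ_1 + 154.4 = 293.6, so τ_1 = 293.6 − 154.4 = 139.2 days.
γ_1 = 250.9/139.2 = 1.803; β = √(1 − 1/γ²) = √0.6923.

β = 0.832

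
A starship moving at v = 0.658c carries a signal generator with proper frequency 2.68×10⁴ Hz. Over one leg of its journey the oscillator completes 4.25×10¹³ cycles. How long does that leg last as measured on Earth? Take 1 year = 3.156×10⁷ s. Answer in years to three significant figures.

Δt = 66.7 years

γ = 1/√(1 − 0.658²) = 1/√0.5670 = 1.328
Proper time for N cycles: τ = N/f = 4.25×10¹³/(2.68×10⁴) = 1.586×10⁹ s = 50.25 years.
Lab-frame duration Δt = γτ = 1.328 × 50.25 = 66.73 years.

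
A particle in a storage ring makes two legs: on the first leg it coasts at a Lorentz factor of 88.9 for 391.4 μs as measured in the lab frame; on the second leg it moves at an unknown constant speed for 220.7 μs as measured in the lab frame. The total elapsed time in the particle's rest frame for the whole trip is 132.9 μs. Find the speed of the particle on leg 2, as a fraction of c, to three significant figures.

β = 0.813

Leg 1: γ = 88.9; τ_1 = 391.4/88.90 = 4.403 μs.
Leg 2: speed unknown; τ_2 = 220.7/γ_2.
Total proper time: 4.403 + τ_2 = 132.9, so τ_2 = 132.9 − 4.403 = 128.5 μs.
γ_2 = 220.7/128.5 = 1.718; β = √(1 − 1/γ²) = √0.6610.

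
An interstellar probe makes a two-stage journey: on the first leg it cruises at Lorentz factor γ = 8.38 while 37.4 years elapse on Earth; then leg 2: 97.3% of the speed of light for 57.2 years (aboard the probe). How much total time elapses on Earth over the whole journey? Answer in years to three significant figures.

Leg 1: 37.4 years is already measured on Earth.
Leg 2: β = 0.973; γ = 1/√(1 − 0.973²) = 1/√0.05327 = 4.333; Δt_2 = 4.333 × 57.2 = 247.8 years.
Total: 37.40 + 247.8 years.

Δt = 285 years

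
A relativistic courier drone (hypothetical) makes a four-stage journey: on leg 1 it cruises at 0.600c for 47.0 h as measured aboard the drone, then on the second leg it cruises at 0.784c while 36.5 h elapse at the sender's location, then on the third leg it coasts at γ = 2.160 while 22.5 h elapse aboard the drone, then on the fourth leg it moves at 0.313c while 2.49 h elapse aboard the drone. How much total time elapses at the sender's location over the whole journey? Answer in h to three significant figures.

Leg 1: γ = 1/√(1 − 0.600²) = 5/4 = 1.250; Δt_1 = 1.250 × 47.0 = 58.75 h.
Leg 2: 36.5 h is already measured at the sender's location.
Leg 3: γ = 2.160; Δt_3 = 2.160 × 22.5 = 48.60 h.
Leg 4: γ = 1/√(1 − 0.313²) = 1/√0.9020 = 1.053; Δt_4 = 1.053 × 2.49 = 2.622 h.
Total: 58.75 + 36.50 + 48.60 + 2.622 h.

Δt = 146 h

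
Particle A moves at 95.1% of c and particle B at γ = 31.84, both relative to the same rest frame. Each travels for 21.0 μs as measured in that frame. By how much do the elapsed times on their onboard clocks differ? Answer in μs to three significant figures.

|τ_A − τ_B| = 5.83 μs

A: β = 0.951; γ = 1/√(1 − 0.951²) = 1/√0.09560 = 3.234; τ_A = 21.0/3.234 = 6.493 μs.
B: γ = 31.84; τ_B = 21.0/31.84 = 0.6595 μs.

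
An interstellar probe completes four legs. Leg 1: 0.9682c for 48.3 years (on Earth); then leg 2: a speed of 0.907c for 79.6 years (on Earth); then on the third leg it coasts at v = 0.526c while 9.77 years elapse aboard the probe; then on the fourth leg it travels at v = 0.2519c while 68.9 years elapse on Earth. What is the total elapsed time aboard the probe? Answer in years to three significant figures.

Leg 1: γ = 1/√(1 − 0.9682²) = 1/√0.06259 = 3.997; τ_1 = 48.3/3.997 = 12.08 years.
Leg 2: γ = 1/√(1 − 0.907²) = 1/√0.1774 = 2.375; τ_2 = 79.6/2.375 = 33.52 years.
Leg 3: 9.77 years is already measured aboard the probe.
Leg 4: γ = 1/√(1 − 0.2519²) = 1/√0.9365 = 1.033; τ_4 = 68.9/1.033 = 66.68 years.
Total: 12.08 + 33.52 + 9.770 + 66.68 years.

τ = 122 years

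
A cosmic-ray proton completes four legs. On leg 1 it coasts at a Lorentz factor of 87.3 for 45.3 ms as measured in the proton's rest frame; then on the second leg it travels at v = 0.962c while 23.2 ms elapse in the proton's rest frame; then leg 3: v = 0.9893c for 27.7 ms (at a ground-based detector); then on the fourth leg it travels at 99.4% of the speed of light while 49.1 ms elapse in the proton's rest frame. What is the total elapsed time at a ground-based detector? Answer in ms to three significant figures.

Leg 1: γ = 87.3; Δt_1 = 87.30 × 45.3 = 3955 ms.
Leg 2: γ = 1/√(1 − 0.962²) = 1/√0.07456 = 3.662; Δt_2 = 3.662 × 23.2 = 84.97 ms.
Leg 3: 27.7 ms is already measured at a ground-based detector.
Leg 4: β = 0.994; γ = 1/√(1 − 0.994²) = 1/√0.01196 = 9.142; Δt_4 = 9.142 × 49.1 = 448.9 ms.
Total: 3955 + 84.97 + 27.70 + 448.9 ms.

Δt = 4520 ms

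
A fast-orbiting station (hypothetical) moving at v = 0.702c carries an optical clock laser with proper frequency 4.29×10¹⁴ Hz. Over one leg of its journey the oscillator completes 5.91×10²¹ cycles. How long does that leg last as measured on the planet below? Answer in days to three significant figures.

Δt = 224 days

γ = 1/√(1 − 0.702²) = 1/√0.5072 = 1.404
Proper time for N cycles: τ = N/f = 5.91×10²¹/(4.29×10¹⁴) = 1.378×10⁷ s = 159.4 days.
Lab-frame duration Δt = γτ = 1.404 × 159.4 = 223.9 days.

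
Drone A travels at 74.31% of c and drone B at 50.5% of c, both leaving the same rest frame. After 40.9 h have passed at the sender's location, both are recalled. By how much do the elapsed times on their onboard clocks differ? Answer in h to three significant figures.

|τ_A − τ_B| = 7.93 h

A: β = 0.7431; γ = 1/√(1 − 0.7431²) = 1/√0.4478 = 1.494; τ_A = 40.9/1.494 = 27.37 h.
B: β = 0.505; γ = 1/√(1 − 0.505²) = 1/√0.7450 = 1.159; τ_B = 40.9/1.159 = 35.30 h.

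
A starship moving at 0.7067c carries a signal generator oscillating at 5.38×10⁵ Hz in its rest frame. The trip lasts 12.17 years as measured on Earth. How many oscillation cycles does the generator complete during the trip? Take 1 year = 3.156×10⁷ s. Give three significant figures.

N = 1.46×10¹⁴

γ = 1/√(1 − 0.7067²) = 1/√0.5006 = 1.413
The oscillator's own cycle count is N = f × τ where τ is the proper time on the ship. τ = Δt/γ = 12.17/1.413 = 8.610 years = 2.717×10⁸ s.
N = 5.38×10⁵ × 2.717×10⁸ = 1.462×10¹⁴.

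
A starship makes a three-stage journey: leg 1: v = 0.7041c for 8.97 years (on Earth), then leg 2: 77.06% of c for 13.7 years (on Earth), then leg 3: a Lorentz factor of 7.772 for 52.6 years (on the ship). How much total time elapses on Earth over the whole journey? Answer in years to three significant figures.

Leg 1: 8.97 years is already measured on Earth.
Leg 2: 13.7 years is already measured on Earth.
Leg 3: γ = 7.772; Δt_3 = 7.772 × 52.6 = 408.8 years.
Total: 8.970 + 13.70 + 408.8 years.

Δt = 431 years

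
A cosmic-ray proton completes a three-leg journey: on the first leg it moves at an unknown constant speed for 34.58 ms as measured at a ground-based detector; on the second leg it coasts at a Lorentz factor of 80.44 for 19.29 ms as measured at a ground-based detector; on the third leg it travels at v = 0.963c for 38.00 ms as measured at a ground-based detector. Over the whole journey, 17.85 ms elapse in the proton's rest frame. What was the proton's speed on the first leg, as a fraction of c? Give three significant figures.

β = 0.977

Leg 1: speed unknown; τ_1 = 34.58/γ_1.
Leg 2: γ = 80.44; τ_2 = 19.29/80.44 = 0.2398 ms.
Leg 3: γ = 1/√(1 − 0.963²) = 1/√0.07263 = 3.711; τ_3 = 38.00/3.711 = 10.24 ms.
Total proper time: τ_1 + 0.2398 + 10.24 = 17.85, so τ_1 = 17.85 − 10.48 = 7.369 ms.
γ_1 = 34.58/7.369 = 4.693; β = √(1 − 1/γ²) = √0.9546.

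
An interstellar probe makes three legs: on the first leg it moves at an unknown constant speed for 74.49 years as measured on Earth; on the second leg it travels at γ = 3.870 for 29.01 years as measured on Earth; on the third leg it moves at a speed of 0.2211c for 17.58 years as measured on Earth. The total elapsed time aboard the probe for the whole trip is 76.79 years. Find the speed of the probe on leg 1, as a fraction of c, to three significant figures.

Leg 1: speed unknown; τ_1 = 74.49/γ_1.
Leg 2: γ = 3.870; τ_2 = 29.01/3.870 = 7.496 years.
Leg 3: γ = 1/√(1 − 0.2211²) = 1/√0.9511 = 1.025; τ_3 = 17.58/1.025 = 17.14 years.
Total proper time: τ_1 + 7.496 + 17.14 = 76.79, so τ_1 = 76.79 − 24.64 = 52.15 years.
γ_1 = 74.49/52.15 = 1.428; β = √(1 − 1/γ²) = √0.5099.

β = 0.714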